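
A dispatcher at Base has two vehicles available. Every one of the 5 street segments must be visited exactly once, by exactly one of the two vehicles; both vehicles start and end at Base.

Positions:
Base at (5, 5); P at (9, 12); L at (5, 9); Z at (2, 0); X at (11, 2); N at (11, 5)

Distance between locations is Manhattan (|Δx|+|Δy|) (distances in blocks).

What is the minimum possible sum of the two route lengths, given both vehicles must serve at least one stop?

Minimum combined distance: 48 blocks.

Check every non-empty split of the stops between the two vehicles; for each half take its own optimal tour:
  {P} + {L, Z, X, N}: 22 + 36 = 58
  {L} + {P, Z, X, N}: 8 + 42 = 50
  {P, L} + {Z, X, N}: 22 + 28 = 50
  {Z} + {P, L, X, N}: 16 + 32 = 48
  {P, Z} + {L, X, N}: 38 + 26 = 64
  {L, Z} + {P, X, N}: 24 + 32 = 56
  … (15 splits in total)
Best: vehicle 1 Base → Z → Base = 16; vehicle 2 Base → L → P → X → N → Base = 32; combined 48.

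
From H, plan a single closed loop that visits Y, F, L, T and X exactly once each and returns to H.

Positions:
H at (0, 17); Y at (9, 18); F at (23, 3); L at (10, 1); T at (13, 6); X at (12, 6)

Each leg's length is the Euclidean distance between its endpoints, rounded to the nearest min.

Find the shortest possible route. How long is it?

Shortest round trip = 64 min.

With 5 stops there are 5!/2 = 60 distinct round trips (a route and its reverse cost the same).
H→Y→F→L→T→X→H: 9+21+13+6+1+16 = 66
H→Y→F→L→X→T→H: 9+21+13+5+1+17 = 66
H→Y→F→T→L→X→H: 9+21+10+6+5+16 = 67
H→Y→F→T→X→L→H: 9+21+10+1+5+19 = 65
H→Y→F→X→L→T→H: 9+21+11+5+6+17 = 69
H→Y→F→X→T→L→H: 9+21+11+1+6+19 = 67
H→Y→L→F→T→X→H: 9+17+13+10+1+16 = 66
H→Y→L→F→X→T→H: 9+17+13+11+1+17 = 68
H→Y→L→T→F→X→H: 9+17+6+10+11+16 = 69
H→Y→L→T→X→F→H: 9+17+6+1+11+27 = 71
H→Y→L→X→F→T→H: 9+17+5+11+10+17 = 69
H→Y→L→X→T→F→H: 9+17+5+1+10+27 = 69
H→Y→T→F→L→X→H: 9+13+10+13+5+16 = 66
H→Y→T→F→X→L→H: 9+13+10+11+5+19 = 67
… (46 more)
H→Y→X→T→F→L→H: 9+12+1+10+13+19 = 64  ← best
The minimum is 64.
One optimal route: H → Y → X → T → F → L → H (or its reverse).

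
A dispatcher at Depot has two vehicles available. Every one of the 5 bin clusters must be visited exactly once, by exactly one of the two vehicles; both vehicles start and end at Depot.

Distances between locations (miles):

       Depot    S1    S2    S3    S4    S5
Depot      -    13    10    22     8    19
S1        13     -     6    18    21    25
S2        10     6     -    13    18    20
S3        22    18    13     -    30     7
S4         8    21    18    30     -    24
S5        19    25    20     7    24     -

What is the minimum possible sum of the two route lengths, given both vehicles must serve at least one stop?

74 miles — the smallest possible combined total.

Check every non-empty split of the stops between the two vehicles; for each half take its own optimal tour:
  {S1} + {S2, S3, S4, S5}: 26 + 62 = 88
  {S2} + {S1, S3, S4, S5}: 20 + 70 = 90
  {S1, S2} + {S3, S4, S5}: 29 + 61 = 90
  {S3} + {S1, S2, S4, S5}: 44 + 71 = 115
  {S1, S3} + {S2, S4, S5}: 53 + 62 = 115
  {S2, S3} + {S1, S4, S5}: 45 + 70 = 115
  … (15 splits in total)
  {S4} + {S1, S2, S3, S5}: 16 + 58 = 74  ← best
Best: vehicle 1 Depot → S4 → Depot = 16; vehicle 2 Depot → S1 → S2 → S3 → S5 → Depot = 58; combined 74.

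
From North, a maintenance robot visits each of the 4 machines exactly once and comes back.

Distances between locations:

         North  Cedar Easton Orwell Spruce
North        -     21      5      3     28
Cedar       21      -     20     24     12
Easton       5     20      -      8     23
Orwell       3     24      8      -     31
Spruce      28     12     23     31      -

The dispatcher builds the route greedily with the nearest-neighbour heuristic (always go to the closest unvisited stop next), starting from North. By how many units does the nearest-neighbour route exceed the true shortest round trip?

From North: Orwell=3, Easton=5, Cedar=21, Spruce=28 → choose Orwell (3).
From Orwell: Easton=8, Cedar=24, Spruce=31 → choose Easton (8).
From Easton: Cedar=20, Spruce=23 → choose Cedar (20).
From Cedar: Spruce=12 → choose Spruce (12).
NN route North → Orwell → Easton → Cedar → Spruce → North costs 71.
Optimal: North → Cedar → Spruce → Easton → Orwell → North costs 67 (by enumerating all 12 distinct tours).
Excess = 71 − 67 = 4.

Excess over optimum: 4.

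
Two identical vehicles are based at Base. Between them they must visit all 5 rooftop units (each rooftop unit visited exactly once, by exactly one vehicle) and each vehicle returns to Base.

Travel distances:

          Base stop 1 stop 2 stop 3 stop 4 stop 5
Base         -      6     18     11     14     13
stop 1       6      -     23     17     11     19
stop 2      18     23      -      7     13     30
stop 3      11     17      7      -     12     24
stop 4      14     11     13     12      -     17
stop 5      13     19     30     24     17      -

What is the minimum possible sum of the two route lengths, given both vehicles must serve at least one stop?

Minimum combined distance: 73.

Check every non-empty split of the stops between the two vehicles; for each half take its own optimal tour:
  {stop 1} + {stop 2, stop 3, stop 4, stop 5}: 12 + 61 = 73
  {stop 2} + {stop 1, stop 3, stop 4, stop 5}: 36 + 65 = 101
  {stop 1, stop 2} + {stop 3, stop 4, stop 5}: 47 + 53 = 100
  {stop 3} + {stop 1, stop 2, stop 4, stop 5}: 22 + 72 = 94
  {stop 1, stop 3} + {stop 2, stop 4, stop 5}: 34 + 61 = 95
  {stop 2, stop 3} + {stop 1, stop 4, stop 5}: 36 + 47 = 83
  … (15 splits in total)
Best: vehicle 1 Base → stop 1 → Base = 12; vehicle 2 Base → stop 3 → stop 2 → stop 4 → stop 5 → Base = 61; combined 73.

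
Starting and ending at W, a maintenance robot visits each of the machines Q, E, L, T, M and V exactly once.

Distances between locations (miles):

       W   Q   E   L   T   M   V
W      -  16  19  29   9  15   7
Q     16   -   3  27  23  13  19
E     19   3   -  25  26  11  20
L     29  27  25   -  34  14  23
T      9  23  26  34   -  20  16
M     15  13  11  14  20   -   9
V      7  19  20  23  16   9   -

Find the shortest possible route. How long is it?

W - Q - E - L - T - M - V - W: 16+3+25+34+20+9+7 = 114
W - Q - E - L - T - V - M - W: 16+3+25+34+16+9+15 = 118
W - Q - E - L - M - T - V - W: 16+3+25+14+20+16+7 = 101
W - Q - E - L - M - V - T - W: 16+3+25+14+9+16+9 = 92
W - Q - E - L - V - T - M - W: 16+3+25+23+16+20+15 = 118
W - Q - E - L - V - M - T - W: 16+3+25+23+9+20+9 = 105
W - Q - E - T - L - M - V - W: 16+3+26+34+14+9+7 = 109
W - Q - E - T - L - V - M - W: 16+3+26+34+23+9+15 = 126
… (352 more)
W - T - Q - E - L - M - V - W: 9+23+3+25+14+9+7 = 90  ← best
The minimum is 90.
One optimal route: W → T → Q → E → L → M → V → W (or its reverse).

90 miles — the shortest possible round trip.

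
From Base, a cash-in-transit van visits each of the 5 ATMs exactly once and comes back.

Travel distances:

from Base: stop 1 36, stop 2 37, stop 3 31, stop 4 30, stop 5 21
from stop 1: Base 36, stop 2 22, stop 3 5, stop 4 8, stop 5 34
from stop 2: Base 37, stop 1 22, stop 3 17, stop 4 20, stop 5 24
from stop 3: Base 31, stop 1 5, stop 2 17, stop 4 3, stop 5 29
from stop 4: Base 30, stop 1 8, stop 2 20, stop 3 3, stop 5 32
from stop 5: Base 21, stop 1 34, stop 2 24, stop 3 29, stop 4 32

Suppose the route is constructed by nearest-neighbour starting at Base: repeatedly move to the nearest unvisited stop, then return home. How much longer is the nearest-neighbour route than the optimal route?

4 longer than the optimal tour.

Base: stop 5=21, stop 4=30, stop 3=31, stop 1=36, stop 2=37 ⇒ stop 5
stop 5: stop 2=24, stop 3=29, stop 4=32, stop 1=34 ⇒ stop 2
stop 2: stop 3=17, stop 4=20, stop 1=22 ⇒ stop 3
stop 3: stop 4=3, stop 1=5 ⇒ stop 4
stop 4: stop 1=8 ⇒ stop 1
NN route Base → stop 5 → stop 2 → stop 3 → stop 4 → stop 1 → Base costs 109.
Optimal: Base → stop 4 → stop 1 → stop 3 → stop 2 → stop 5 → Base costs 105 (by enumerating all 60 distinct tours).
Excess = 109 − 105 = 4.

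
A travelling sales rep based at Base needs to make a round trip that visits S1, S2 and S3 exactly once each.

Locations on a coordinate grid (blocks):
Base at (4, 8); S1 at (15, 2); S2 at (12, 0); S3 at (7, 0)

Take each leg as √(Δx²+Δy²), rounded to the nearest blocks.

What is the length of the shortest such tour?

There are 3 distinct closed tours to check (reversals are equivalent).
Base-S1-S2-S3-Base: 13+4+5+9 = 31
Base-S1-S3-S2-Base: 13+8+5+11 = 37
Base-S2-S1-S3-Base: 11+4+8+9 = 32
The minimum is 31.
One optimal route: Base → S1 → S2 → S3 → Base (or its reverse).

Shortest round trip = 31 blocks.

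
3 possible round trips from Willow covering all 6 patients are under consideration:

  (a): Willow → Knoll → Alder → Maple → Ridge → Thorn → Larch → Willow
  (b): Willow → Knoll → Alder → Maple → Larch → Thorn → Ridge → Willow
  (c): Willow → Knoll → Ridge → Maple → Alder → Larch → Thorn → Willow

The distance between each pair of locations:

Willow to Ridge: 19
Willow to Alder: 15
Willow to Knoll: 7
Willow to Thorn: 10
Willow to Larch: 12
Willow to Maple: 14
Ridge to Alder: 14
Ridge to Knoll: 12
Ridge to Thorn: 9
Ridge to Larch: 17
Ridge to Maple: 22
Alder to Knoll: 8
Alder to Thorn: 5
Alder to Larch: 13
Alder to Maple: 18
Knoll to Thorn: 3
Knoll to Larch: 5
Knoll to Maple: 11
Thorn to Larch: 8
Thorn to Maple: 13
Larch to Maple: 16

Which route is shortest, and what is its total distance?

84 — (a) is the shortest.

(a): 7 + 8 + 18 + 22 + 9 + 8 + 12 = 84
(b): 7 + 8 + 18 + 16 + 8 + 9 + 19 = 85
(c): 7 + 12 + 22 + 18 + 13 + 8 + 10 = 90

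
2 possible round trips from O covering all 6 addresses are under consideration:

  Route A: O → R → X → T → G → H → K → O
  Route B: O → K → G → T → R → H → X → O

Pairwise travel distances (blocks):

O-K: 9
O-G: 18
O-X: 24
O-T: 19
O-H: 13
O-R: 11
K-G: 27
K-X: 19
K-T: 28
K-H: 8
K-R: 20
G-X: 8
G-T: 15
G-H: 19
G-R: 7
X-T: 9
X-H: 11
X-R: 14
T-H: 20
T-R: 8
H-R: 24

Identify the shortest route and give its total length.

Route A: 11 + 14 + 9 + 15 + 19 + 8 + 9 = 85
Route B: 9 + 27 + 15 + 8 + 24 + 11 + 24 = 118

Shortest is Route A, total 85 blocks.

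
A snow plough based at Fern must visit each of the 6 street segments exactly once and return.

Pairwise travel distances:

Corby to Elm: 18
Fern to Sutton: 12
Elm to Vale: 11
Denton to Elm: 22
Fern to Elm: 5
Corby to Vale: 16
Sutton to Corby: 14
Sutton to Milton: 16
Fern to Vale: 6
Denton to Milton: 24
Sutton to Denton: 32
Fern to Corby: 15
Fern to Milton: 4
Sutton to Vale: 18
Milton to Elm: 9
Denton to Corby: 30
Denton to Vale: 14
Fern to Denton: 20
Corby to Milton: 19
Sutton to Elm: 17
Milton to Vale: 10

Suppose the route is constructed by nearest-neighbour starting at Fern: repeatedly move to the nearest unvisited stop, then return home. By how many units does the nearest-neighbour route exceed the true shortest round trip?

Fern: Milton=4, Elm=5, Vale=6, Sutton=12, Corby=15, Denton=20 ⇒ Milton
Milton: Elm=9, Vale=10, Sutton=16, Corby=19, Denton=24 ⇒ Elm
Elm: Vale=11, Sutton=17, Corby=18, Denton=22 ⇒ Vale
Vale: Denton=14, Corby=16, Sutton=18 ⇒ Denton
Denton: Corby=30, Sutton=32 ⇒ Corby
Corby: Sutton=14 ⇒ Sutton
NN route Fern → Milton → Elm → Vale → Denton → Corby → Sutton → Fern costs 94.
Optimal: Fern → Sutton → Corby → Vale → Denton → Elm → Milton → Fern costs 91 (by enumerating all 360 distinct tours).
Excess = 94 − 91 = 3.

The nearest-neighbour route is 3 longer than optimal.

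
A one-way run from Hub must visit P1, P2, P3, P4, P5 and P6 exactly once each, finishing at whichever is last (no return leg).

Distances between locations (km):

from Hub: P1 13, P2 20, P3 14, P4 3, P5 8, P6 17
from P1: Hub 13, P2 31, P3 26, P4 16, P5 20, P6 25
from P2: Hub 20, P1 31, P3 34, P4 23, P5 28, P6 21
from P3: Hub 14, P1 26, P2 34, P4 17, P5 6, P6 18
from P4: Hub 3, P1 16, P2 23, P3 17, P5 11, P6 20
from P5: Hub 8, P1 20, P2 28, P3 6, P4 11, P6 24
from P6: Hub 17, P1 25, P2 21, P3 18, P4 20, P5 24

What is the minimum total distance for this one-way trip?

Shortest open route: 84 km.

There are 6! = 720 possible orderings.
Hub→P1→P2→P3→P4→P5→P6: 13+31+34+17+11+24 = 130
Hub→P1→P2→P3→P4→P6→P5: 13+31+34+17+20+24 = 139
Hub→P1→P2→P3→P5→P4→P6: 13+31+34+6+11+20 = 115
Hub→P1→P2→P3→P5→P6→P4: 13+31+34+6+24+20 = 128
Hub→P1→P2→P3→P6→P4→P5: 13+31+34+18+20+11 = 127
Hub→P1→P2→P3→P6→P5→P4: 13+31+34+18+24+11 = 131
Hub→P1→P2→P4→P3→P5→P6: 13+31+23+17+6+24 = 114
Hub→P1→P2→P4→P3→P6→P5: 13+31+23+17+18+24 = 126
… (712 more)
Hub→P4→P1→P5→P3→P6→P2: 3+16+20+6+18+21 = 84  ← best
The minimum is 84.
One shortest path: Hub → P4 → P1 → P5 → P3 → P6 → P2.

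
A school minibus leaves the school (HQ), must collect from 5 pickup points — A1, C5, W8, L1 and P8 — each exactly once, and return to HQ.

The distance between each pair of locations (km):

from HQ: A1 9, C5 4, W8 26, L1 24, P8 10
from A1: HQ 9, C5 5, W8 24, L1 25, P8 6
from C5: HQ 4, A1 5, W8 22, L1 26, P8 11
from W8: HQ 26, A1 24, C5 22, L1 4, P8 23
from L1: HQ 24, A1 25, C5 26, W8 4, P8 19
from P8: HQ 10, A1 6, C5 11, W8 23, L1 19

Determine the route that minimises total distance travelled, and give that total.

There are 60 distinct closed tours to check (reversals are equivalent).
HQ-A1-C5-W8-L1-P8-HQ: 9+5+22+4+19+10 = 69
HQ-A1-C5-W8-P8-L1-HQ: 9+5+22+23+19+24 = 102
HQ-A1-C5-L1-W8-P8-HQ: 9+5+26+4+23+10 = 77
HQ-A1-C5-L1-P8-W8-HQ: 9+5+26+19+23+26 = 108
HQ-A1-C5-P8-W8-L1-HQ: 9+5+11+23+4+24 = 76
HQ-A1-C5-P8-L1-W8-HQ: 9+5+11+19+4+26 = 74
HQ-A1-W8-C5-L1-P8-HQ: 9+24+22+26+19+10 = 110
HQ-A1-W8-C5-P8-L1-HQ: 9+24+22+11+19+24 = 109
HQ-A1-W8-L1-C5-P8-HQ: 9+24+4+26+11+10 = 84
HQ-A1-W8-L1-P8-C5-HQ: 9+24+4+19+11+4 = 71
HQ-A1-W8-P8-C5-L1-HQ: 9+24+23+11+26+24 = 117
HQ-A1-W8-P8-L1-C5-HQ: 9+24+23+19+26+4 = 105
HQ-A1-L1-C5-W8-P8-HQ: 9+25+26+22+23+10 = 115
HQ-A1-L1-C5-P8-W8-HQ: 9+25+26+11+23+26 = 120
… (46 more)
HQ-A1-P8-L1-W8-C5-HQ: 9+6+19+4+22+4 = 64  ← best
The minimum is 64.
One optimal route: HQ → A1 → P8 → L1 → W8 → C5 → HQ (or its reverse).

64 km — the shortest possible round trip.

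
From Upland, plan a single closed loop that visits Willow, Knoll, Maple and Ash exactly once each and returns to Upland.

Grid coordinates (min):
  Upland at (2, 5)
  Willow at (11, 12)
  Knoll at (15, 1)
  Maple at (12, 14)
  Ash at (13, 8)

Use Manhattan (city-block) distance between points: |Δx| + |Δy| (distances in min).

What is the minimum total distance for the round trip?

52 min — the shortest possible round trip.

Upland→Willow→Knoll→Maple→Ash→Upland: 16+15+16+7+14 = 68
Upland→Willow→Knoll→Ash→Maple→Upland: 16+15+9+7+19 = 66
Upland→Willow→Maple→Knoll→Ash→Upland: 16+3+16+9+14 = 58
Upland→Willow→Maple→Ash→Knoll→Upland: 16+3+7+9+17 = 52
Upland→Willow→Ash→Knoll→Maple→Upland: 16+6+9+16+19 = 66
Upland→Willow→Ash→Maple→Knoll→Upland: 16+6+7+16+17 = 62
Upland→Knoll→Willow→Maple→Ash→Upland: 17+15+3+7+14 = 56
Upland→Knoll→Willow→Ash→Maple→Upland: 17+15+6+7+19 = 64
Upland→Knoll→Maple→Willow→Ash→Upland: 17+16+3+6+14 = 56
Upland→Knoll→Ash→Willow→Maple→Upland: 17+9+6+3+19 = 54
Upland→Maple→Willow→Knoll→Ash→Upland: 19+3+15+9+14 = 60
Upland→Maple→Knoll→Willow→Ash→Upland: 19+16+15+6+14 = 70
The minimum is 52.
One optimal route: Upland → Willow → Maple → Ash → Knoll → Upland (or its reverse).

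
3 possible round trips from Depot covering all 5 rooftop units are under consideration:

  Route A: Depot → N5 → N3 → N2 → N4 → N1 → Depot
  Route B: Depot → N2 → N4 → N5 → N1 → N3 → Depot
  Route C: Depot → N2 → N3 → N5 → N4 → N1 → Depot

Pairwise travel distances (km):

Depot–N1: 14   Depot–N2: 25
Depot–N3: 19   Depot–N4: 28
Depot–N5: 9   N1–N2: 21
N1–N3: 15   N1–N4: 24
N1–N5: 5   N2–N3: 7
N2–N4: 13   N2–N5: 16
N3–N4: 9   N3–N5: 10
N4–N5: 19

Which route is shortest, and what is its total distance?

Route A: 9 + 10 + 7 + 13 + 24 + 14 = 77
Route B: 25 + 13 + 19 + 5 + 15 + 19 = 96
Route C: 25 + 7 + 10 + 19 + 24 + 14 = 99

77 km — Route A is the shortest.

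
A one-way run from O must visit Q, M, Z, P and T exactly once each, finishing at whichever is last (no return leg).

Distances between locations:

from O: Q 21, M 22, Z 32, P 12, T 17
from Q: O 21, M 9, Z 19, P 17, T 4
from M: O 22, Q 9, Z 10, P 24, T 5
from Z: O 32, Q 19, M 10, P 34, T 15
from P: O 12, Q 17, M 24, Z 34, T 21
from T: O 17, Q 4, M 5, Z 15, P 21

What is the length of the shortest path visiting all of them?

48 — the minimum one-way total.

There are 5! = 120 possible orderings.
O → Q → M → Z → P → T: 21+9+10+34+21 = 95
O → Q → M → Z → T → P: 21+9+10+15+21 = 76
O → Q → M → P → Z → T: 21+9+24+34+15 = 103
O → Q → M → P → T → Z: 21+9+24+21+15 = 90
O → Q → M → T → Z → P: 21+9+5+15+34 = 84
O → Q → M → T → P → Z: 21+9+5+21+34 = 90
O → Q → Z → M → P → T: 21+19+10+24+21 = 95
O → Q → Z → M → T → P: 21+19+10+5+21 = 76
O → Q → Z → P → M → T: 21+19+34+24+5 = 103
O → Q → Z → P → T → M: 21+19+34+21+5 = 100
O → Q → Z → T → M → P: 21+19+15+5+24 = 84
O → Q → Z → T → P → M: 21+19+15+21+24 = 100
O → Q → P → M → Z → T: 21+17+24+10+15 = 87
O → Q → P → M → T → Z: 21+17+24+5+15 = 82
… (106 more)
O → P → Q → T → M → Z: 12+17+4+5+10 = 48  ← best
The minimum is 48.
One shortest path: O → P → Q → T → M → Z.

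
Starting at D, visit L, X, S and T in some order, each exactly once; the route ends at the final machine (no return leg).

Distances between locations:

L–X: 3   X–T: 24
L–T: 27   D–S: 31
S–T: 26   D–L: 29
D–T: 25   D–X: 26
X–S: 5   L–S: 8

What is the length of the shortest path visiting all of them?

There are 4! = 24 possible orderings.
D → L → X → S → T: 29+3+5+26 = 63
D → L → X → T → S: 29+3+24+26 = 82
D → L → S → X → T: 29+8+5+24 = 66
D → L → S → T → X: 29+8+26+24 = 87
D → L → T → X → S: 29+27+24+5 = 85
D → L → T → S → X: 29+27+26+5 = 87
D → X → L → S → T: 26+3+8+26 = 63
D → X → L → T → S: 26+3+27+26 = 82
D → X → S → L → T: 26+5+8+27 = 66
D → X → S → T → L: 26+5+26+27 = 84
D → X → T → L → S: 26+24+27+8 = 85
D → X → T → S → L: 26+24+26+8 = 84
D → S → L → X → T: 31+8+3+24 = 66
D → S → L → T → X: 31+8+27+24 = 90
… (10 more)
D → T → S → X → L: 25+26+5+3 = 59  ← best
The minimum is 59.
One shortest path: D → T → S → X → L.

Minimum one-way distance = 59.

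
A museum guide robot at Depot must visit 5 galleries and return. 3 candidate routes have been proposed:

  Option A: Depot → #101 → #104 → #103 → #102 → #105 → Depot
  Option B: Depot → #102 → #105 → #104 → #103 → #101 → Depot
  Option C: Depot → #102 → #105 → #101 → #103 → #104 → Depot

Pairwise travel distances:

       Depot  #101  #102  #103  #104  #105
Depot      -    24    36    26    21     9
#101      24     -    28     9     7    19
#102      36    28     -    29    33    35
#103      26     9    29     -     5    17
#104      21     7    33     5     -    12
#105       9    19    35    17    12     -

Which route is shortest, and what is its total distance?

Shortest is Option A, total 109.

Option A: 24 + 7 + 5 + 29 + 35 + 9 = 109
Option B: 36 + 35 + 12 + 5 + 9 + 24 = 121
Option C: 36 + 35 + 19 + 9 + 5 + 21 = 125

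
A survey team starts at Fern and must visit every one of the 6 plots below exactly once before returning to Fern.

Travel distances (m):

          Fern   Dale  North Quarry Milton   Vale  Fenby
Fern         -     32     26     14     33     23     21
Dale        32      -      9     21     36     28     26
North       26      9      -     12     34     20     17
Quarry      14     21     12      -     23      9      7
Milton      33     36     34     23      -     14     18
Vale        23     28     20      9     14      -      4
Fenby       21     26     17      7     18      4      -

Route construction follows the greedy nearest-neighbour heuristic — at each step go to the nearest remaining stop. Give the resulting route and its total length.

Total distance 114 m via the nearest-neighbour route Fern → Quarry → Fenby → Vale → Milton → North → Dale → Fern.

At Fern the remaining stops are Quarry 14, Fenby 21, Vale 23, North 26, Dale 32, Milton 33; go to Quarry.
At Quarry the remaining stops are Fenby 7, Vale 9, North 12, Dale 21, Milton 23; go to Fenby.
At Fenby the remaining stops are Vale 4, North 17, Milton 18, Dale 26; go to Vale.
At Vale the remaining stops are Milton 14, North 20, Dale 28; go to Milton.
At Milton the remaining stops are North 34, Dale 36; go to North.
At North the remaining stops are Dale 9; go to Dale.
Return Dale→Fern: 32.
Total = 14 + 7 + 4 + 14 + 34 + 9 + 32 = 114.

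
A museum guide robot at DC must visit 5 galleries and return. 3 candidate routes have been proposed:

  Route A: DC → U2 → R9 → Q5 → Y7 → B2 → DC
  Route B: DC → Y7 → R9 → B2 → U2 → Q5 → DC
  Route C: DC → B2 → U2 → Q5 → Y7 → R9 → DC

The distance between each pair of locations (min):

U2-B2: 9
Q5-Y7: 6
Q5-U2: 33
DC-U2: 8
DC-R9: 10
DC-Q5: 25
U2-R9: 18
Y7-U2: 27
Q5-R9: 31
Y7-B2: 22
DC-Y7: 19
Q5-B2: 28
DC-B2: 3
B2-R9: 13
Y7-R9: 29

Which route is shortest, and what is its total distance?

Route A: 8 + 18 + 31 + 6 + 22 + 3 = 88
Route B: 19 + 29 + 13 + 9 + 33 + 25 = 128
Route C: 3 + 9 + 33 + 6 + 29 + 10 = 90

Shortest is Route A, total 88 min.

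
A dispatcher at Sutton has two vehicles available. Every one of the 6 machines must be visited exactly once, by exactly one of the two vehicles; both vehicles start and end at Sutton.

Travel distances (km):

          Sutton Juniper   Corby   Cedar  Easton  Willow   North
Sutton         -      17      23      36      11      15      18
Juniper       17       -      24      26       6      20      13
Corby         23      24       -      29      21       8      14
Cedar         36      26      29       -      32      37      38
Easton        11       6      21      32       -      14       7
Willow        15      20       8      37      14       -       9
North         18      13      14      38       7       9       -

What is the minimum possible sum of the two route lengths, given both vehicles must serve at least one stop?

129 km — the smallest possible combined total.

Try each way of splitting the stops between the two vehicles (each non-empty) and, for each split, find the best tour for each vehicle:
  {Juniper} + {Corby, Cedar, Easton, Willow, North}: 34 + 100 = 134
  {Corby} + {Juniper, Cedar, Easton, Willow, North}: 46 + 99 = 145
  {Juniper, Corby} + {Cedar, Easton, Willow, North}: 64 + 99 = 163
  {Cedar} + {Juniper, Corby, Easton, Willow, North}: 72 + 67 = 139
  {Juniper, Cedar} + {Corby, Easton, Willow, North}: 79 + 55 = 134
  {Corby, Cedar} + {Juniper, Easton, Willow, North}: 88 + 54 = 142
  … (31 splits in total)
  {Easton} + {Juniper, Corby, Cedar, Willow, North}: 22 + 107 = 129  ← best
Best: vehicle 1 Sutton → Easton → Sutton = 22; vehicle 2 Sutton → Juniper → Cedar → Corby → Willow → North → Sutton = 107; combined 129.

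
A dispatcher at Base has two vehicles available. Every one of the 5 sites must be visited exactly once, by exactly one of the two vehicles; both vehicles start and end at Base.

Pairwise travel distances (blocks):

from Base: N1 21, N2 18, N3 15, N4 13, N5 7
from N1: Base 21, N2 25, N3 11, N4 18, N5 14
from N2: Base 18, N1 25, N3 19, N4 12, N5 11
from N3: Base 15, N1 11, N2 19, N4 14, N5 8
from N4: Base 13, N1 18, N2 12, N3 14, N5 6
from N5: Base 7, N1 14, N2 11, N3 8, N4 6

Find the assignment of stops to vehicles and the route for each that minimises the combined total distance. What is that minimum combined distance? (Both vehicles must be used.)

88 blocks — the smallest possible combined total.

Try each way of splitting the stops between the two vehicles (each non-empty) and, for each split, find the best tour for each vehicle:
  {N1} + {N2, N3, N4, N5}: 42 + 59 = 101
  {N2} + {N1, N3, N4, N5}: 36 + 57 = 93
  {N1, N2} + {N3, N4, N5}: 64 + 42 = 106
  {N3} + {N1, N2, N4, N5}: 30 + 69 = 99
  {N1, N3} + {N2, N4, N5}: 47 + 43 = 90
  {N2, N3} + {N1, N4, N5}: 52 + 52 = 104
  … (15 splits in total)
  {N1, N2, N3, N4} + {N5}: 74 + 14 = 88  ← best
Best: vehicle 1 Base → N2 → N4 → N1 → N3 → Base = 74; vehicle 2 Base → N5 → Base = 14; combined 88.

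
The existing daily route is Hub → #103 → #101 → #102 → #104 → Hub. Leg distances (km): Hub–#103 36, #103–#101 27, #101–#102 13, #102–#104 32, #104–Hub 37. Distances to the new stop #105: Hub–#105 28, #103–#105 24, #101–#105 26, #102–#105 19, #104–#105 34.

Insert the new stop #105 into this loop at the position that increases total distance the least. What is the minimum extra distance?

Adding 16 km by placing #105 on the Hub–#103 leg.

Insertion cost between consecutive stops i–j is d(i,#105) + d(#105,j) − d(i,j):
  between Hub and #103: 28 + 24 − 36 = 16
  between #103 and #101: 24 + 26 − 27 = 23
  between #101 and #102: 26 + 19 − 13 = 32
  between #102 and #104: 19 + 34 − 32 = 21
  between #104 and Hub: 34 + 28 − 37 = 25
Cheapest insertion is between Hub and #103, adding 16.
New total = 145 + 16 = 161.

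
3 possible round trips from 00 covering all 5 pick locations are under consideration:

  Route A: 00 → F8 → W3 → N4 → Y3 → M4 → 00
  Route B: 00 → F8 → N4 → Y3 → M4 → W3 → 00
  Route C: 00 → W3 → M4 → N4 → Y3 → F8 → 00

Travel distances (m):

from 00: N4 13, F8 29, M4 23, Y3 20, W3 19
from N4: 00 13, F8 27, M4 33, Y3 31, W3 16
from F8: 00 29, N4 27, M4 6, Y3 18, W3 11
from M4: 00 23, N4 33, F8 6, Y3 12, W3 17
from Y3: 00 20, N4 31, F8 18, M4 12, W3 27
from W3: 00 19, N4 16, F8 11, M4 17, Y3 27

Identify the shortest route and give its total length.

Route A: 29 + 11 + 16 + 31 + 12 + 23 = 122
Route B: 29 + 27 + 31 + 12 + 17 + 19 = 135
Route C: 19 + 17 + 33 + 31 + 18 + 29 = 147

122 m — Route A is the shortest.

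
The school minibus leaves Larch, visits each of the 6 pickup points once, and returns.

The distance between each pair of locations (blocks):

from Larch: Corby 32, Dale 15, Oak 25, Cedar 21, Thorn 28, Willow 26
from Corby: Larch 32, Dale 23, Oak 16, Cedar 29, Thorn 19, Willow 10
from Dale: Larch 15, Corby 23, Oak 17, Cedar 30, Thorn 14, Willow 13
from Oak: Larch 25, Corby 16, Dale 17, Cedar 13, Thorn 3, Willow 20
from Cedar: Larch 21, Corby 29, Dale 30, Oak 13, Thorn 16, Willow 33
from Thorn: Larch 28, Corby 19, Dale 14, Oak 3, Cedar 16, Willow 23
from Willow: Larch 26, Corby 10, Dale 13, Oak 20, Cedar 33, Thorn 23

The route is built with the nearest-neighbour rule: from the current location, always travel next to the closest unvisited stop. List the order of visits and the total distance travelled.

At Larch the remaining stops are Dale 15, Cedar 21, Oak 25, Willow 26, Thorn 28, Corby 32; go to Dale.
At Dale the remaining stops are Willow 13, Thorn 14, Oak 17, Corby 23, Cedar 30; go to Willow.
At Willow the remaining stops are Corby 10, Oak 20, Thorn 23, Cedar 33; go to Corby.
At Corby the remaining stops are Oak 16, Thorn 19, Cedar 29; go to Oak.
At Oak the remaining stops are Thorn 3, Cedar 13; go to Thorn.
At Thorn the remaining stops are Cedar 16; go to Cedar.
Return Cedar→Larch: 21.
Total = 15 + 13 + 10 + 16 + 3 + 16 + 21 = 94.

94 blocks along Larch → Dale → Willow → Corby → Oak → Thorn → Cedar → Larch.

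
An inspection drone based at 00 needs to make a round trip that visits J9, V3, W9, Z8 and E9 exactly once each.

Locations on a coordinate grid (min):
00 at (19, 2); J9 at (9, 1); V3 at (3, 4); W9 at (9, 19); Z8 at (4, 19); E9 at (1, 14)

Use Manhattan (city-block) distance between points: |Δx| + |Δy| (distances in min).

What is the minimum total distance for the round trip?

00 → J9 → V3 → W9 → Z8 → E9 → 00: 11+9+21+5+8+30 = 84
00 → J9 → V3 → W9 → E9 → Z8 → 00: 11+9+21+13+8+32 = 94
00 → J9 → V3 → Z8 → W9 → E9 → 00: 11+9+16+5+13+30 = 84
00 → J9 → V3 → Z8 → E9 → W9 → 00: 11+9+16+8+13+27 = 84
00 → J9 → V3 → E9 → W9 → Z8 → 00: 11+9+12+13+5+32 = 82
00 → J9 → V3 → E9 → Z8 → W9 → 00: 11+9+12+8+5+27 = 72
00 → J9 → W9 → V3 → Z8 → E9 → 00: 11+18+21+16+8+30 = 104
00 → J9 → W9 → V3 → E9 → Z8 → 00: 11+18+21+12+8+32 = 102
00 → J9 → W9 → Z8 → V3 → E9 → 00: 11+18+5+16+12+30 = 92
00 → J9 → W9 → Z8 → E9 → V3 → 00: 11+18+5+8+12+18 = 72
00 → J9 → W9 → E9 → V3 → Z8 → 00: 11+18+13+12+16+32 = 102
00 → J9 → W9 → E9 → Z8 → V3 → 00: 11+18+13+8+16+18 = 84
00 → J9 → Z8 → V3 → W9 → E9 → 00: 11+23+16+21+13+30 = 114
00 → J9 → Z8 → V3 → E9 → W9 → 00: 11+23+16+12+13+27 = 102
… (46 more)
The minimum is 72.
One optimal route: 00 → J9 → V3 → E9 → Z8 → W9 → 00 (or its reverse).

Minimum total distance: 72 min.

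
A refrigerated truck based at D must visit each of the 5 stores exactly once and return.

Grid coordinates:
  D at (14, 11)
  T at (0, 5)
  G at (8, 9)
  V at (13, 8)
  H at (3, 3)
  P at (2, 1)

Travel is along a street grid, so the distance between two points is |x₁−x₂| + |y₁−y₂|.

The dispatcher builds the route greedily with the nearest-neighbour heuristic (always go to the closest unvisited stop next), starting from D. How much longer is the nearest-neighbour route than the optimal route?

2 longer than the optimal tour.

From D: V=4, G=8, H=19, T=20, P=22 → choose V (4).
From V: G=6, H=15, T=16, P=18 → choose G (6).
From G: H=11, T=12, P=14 → choose H (11).
From H: P=3, T=5 → choose P (3).
From P: T=6 → choose T (6).
NN route D → V → G → H → P → T → D costs 50.
Optimal: D → G → T → P → H → V → D costs 48 (by enumerating all 60 distinct tours).
Excess = 50 − 48 = 2.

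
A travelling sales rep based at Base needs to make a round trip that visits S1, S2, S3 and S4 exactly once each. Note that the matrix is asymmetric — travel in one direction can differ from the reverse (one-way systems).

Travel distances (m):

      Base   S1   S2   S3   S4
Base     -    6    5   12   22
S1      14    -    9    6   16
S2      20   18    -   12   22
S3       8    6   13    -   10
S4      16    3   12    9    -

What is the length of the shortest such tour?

Shortest round trip = 44 m.

Base - S1 - S2 - S3 - S4 - Base: 6+9+12+10+16 = 53
Base - S1 - S2 - S4 - S3 - Base: 6+9+22+9+8 = 54
Base - S1 - S3 - S2 - S4 - Base: 6+6+13+22+16 = 63
Base - S1 - S3 - S4 - S2 - Base: 6+6+10+12+20 = 54
Base - S1 - S4 - S2 - S3 - Base: 6+16+12+12+8 = 54
Base - S1 - S4 - S3 - S2 - Base: 6+16+9+13+20 = 64
Base - S2 - S1 - S3 - S4 - Base: 5+18+6+10+16 = 55
Base - S2 - S1 - S4 - S3 - Base: 5+18+16+9+8 = 56
Base - S2 - S3 - S1 - S4 - Base: 5+12+6+16+16 = 55
Base - S2 - S3 - S4 - S1 - Base: 5+12+10+3+14 = 44
Base - S2 - S4 - S1 - S3 - Base: 5+22+3+6+8 = 44
Base - S2 - S4 - S3 - S1 - Base: 5+22+9+6+14 = 56
Base - S3 - S1 - S2 - S4 - Base: 12+6+9+22+16 = 65
Base - S3 - S1 - S4 - S2 - Base: 12+6+16+12+20 = 66
… (10 more)
The minimum is 44.
One optimal route: Base → S2 → S3 → S4 → S1 → Base.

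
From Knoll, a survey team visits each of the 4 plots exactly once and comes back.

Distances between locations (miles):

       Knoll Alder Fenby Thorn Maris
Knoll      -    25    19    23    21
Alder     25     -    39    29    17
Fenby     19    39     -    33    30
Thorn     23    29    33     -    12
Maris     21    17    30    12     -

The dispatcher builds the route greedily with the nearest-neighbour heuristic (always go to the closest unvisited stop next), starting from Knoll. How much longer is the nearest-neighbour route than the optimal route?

From Knoll: Fenby=19, Maris=21, Thorn=23, Alder=25 → choose Fenby (19).
From Fenby: Maris=30, Thorn=33, Alder=39 → choose Maris (30).
From Maris: Thorn=12, Alder=17 → choose Thorn (12).
From Thorn: Alder=29 → choose Alder (29).
NN route Knoll → Fenby → Maris → Thorn → Alder → Knoll costs 115.
Optimal: Knoll → Alder → Maris → Thorn → Fenby → Knoll costs 106 (by enumerating all 12 distinct tours).
Excess = 115 − 106 = 9.

The nearest-neighbour route is 9 miles longer than optimal.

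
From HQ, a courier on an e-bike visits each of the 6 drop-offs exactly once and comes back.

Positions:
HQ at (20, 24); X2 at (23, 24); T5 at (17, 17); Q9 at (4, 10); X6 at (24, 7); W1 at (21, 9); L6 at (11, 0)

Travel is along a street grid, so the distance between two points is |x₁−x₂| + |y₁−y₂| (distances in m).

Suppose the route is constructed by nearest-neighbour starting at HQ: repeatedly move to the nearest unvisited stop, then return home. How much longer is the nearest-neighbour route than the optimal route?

The nearest-neighbour route is 8 m longer than optimal.

HQ: X2=3, T5=10, W1=16, X6=21, Q9=30, L6=33 ⇒ X2
X2: T5=13, W1=17, X6=18, Q9=33, L6=36 ⇒ T5
T5: W1=12, X6=17, Q9=20, L6=23 ⇒ W1
W1: X6=5, Q9=18, L6=19 ⇒ X6
X6: L6=20, Q9=23 ⇒ L6
L6: Q9=17 ⇒ Q9
NN route HQ → X2 → T5 → W1 → X6 → L6 → Q9 → HQ costs 100.
Optimal: HQ → X2 → X6 → W1 → L6 → Q9 → T5 → HQ costs 92 (by enumerating all 360 distinct tours).
Excess = 100 − 92 = 8.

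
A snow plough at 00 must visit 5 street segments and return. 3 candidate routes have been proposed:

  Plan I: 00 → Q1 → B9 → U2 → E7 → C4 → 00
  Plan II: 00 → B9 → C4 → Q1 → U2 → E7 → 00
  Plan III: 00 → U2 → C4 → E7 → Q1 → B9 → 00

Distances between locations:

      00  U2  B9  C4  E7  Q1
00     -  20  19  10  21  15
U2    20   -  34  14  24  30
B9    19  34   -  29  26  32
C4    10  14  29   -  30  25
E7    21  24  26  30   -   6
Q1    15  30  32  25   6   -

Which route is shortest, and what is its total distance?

Plan I: 15 + 32 + 34 + 24 + 30 + 10 = 145
Plan II: 19 + 29 + 25 + 30 + 24 + 21 = 148
Plan III: 20 + 14 + 30 + 6 + 32 + 19 = 121

121 — Plan III is the shortest.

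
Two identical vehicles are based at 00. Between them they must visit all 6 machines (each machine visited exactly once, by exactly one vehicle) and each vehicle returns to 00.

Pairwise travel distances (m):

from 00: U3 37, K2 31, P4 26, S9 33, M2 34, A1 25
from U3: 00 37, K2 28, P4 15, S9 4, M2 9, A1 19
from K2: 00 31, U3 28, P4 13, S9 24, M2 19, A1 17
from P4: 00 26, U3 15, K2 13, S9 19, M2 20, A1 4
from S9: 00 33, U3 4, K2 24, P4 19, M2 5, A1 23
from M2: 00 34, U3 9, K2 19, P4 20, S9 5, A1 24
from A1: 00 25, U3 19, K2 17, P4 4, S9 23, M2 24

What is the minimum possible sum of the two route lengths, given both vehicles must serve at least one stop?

149 m — the smallest possible combined total.

There are 2^5 − 1 = 31 ways to divide the 6 stops into two non-empty groups. For each, the best each vehicle can do is its own shortest tour through its group:
  {U3} + {K2, P4, S9, M2, A1}: 74 + 99 = 173
  {K2} + {U3, P4, S9, M2, A1}: 62 + 87 = 149
  {U3, K2} + {P4, S9, M2, A1}: 96 + 87 = 183
  {P4} + {U3, K2, S9, M2, A1}: 52 + 103 = 155
  {U3, P4} + {K2, S9, M2, A1}: 78 + 99 = 177
  {K2, P4} + {U3, S9, M2, A1}: 70 + 87 = 157
  … (31 splits in total)
Best: vehicle 1 00 → K2 → 00 = 62; vehicle 2 00 → M2 → S9 → U3 → P4 → A1 → 00 = 87; combined 149.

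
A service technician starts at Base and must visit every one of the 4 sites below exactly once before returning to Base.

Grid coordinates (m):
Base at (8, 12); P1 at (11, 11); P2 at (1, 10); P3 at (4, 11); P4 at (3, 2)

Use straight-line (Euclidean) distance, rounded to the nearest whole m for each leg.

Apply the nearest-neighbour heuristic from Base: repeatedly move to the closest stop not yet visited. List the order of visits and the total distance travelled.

Base → [P1:3 / P3:4 / P2:7 / P4:11] → P1 (3)
P1 → [P3:7 / P2:10 / P4:12] → P3 (7)
P3 → [P2:3 / P4:9] → P2 (3)
P2 → [P4:8] → P4 (8)
Return P4→Base: 11.
Total = 3 + 7 + 3 + 8 + 11 = 32.

Total distance 32 m via the nearest-neighbour route Base → P1 → P3 → P2 → P4 → Base.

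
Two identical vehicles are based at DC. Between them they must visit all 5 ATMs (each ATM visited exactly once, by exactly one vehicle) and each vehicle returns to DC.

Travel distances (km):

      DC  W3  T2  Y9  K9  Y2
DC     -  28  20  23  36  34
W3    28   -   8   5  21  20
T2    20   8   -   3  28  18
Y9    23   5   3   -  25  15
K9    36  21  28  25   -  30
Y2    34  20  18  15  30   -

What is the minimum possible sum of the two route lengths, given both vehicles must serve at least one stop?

Try each way of splitting the stops between the two vehicles (each non-empty) and, for each split, find the best tour for each vehicle:
  {W3} + {T2, Y9, K9, Y2}: 56 + 104 = 160
  {T2} + {W3, Y9, K9, Y2}: 40 + 111 = 151
  {W3, T2} + {Y9, K9, Y2}: 56 + 104 = 160
  {Y9} + {W3, T2, K9, Y2}: 46 + 113 = 159
  {W3, Y9} + {T2, K9, Y2}: 56 + 104 = 160
  {T2, Y9} + {W3, K9, Y2}: 46 + 111 = 157
  … (15 splits in total)
Best: vehicle 1 DC → T2 → DC = 40; vehicle 2 DC → K9 → W3 → Y9 → Y2 → DC = 111; combined 151.

151 km — the smallest possible combined total.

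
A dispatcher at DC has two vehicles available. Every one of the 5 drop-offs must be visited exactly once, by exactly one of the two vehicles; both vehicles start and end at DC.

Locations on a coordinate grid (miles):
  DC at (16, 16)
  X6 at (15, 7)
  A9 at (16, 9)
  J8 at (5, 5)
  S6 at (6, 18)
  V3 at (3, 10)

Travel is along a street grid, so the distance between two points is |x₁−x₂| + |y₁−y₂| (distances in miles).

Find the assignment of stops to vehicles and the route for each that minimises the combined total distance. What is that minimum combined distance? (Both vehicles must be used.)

Minimum combined distance: 66 miles.

Check every non-empty split of the stops between the two vehicles; for each half take its own optimal tour:
  {X6} + {A9, J8, S6, V3}: 20 + 52 = 72
  {A9} + {X6, J8, S6, V3}: 14 + 52 = 66
  {X6, A9} + {J8, S6, V3}: 20 + 52 = 72
  {J8} + {X6, A9, S6, V3}: 44 + 48 = 92
  {X6, J8} + {A9, S6, V3}: 44 + 44 = 88
  {A9, J8} + {X6, S6, V3}: 44 + 48 = 92
  … (15 splits in total)
Best: vehicle 1 DC → A9 → DC = 14; vehicle 2 DC → X6 → J8 → V3 → S6 → DC = 52; combined 66.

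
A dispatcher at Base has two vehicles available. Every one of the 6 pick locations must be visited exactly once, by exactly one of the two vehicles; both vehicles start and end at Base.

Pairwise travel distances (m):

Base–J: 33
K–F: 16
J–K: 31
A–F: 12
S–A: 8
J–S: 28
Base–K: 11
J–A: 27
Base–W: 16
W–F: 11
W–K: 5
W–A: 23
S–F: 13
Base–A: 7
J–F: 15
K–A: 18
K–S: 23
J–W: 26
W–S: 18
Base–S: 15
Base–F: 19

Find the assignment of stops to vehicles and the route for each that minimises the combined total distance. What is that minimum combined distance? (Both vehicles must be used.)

Minimum combined distance: 99 m.

There are 2^5 − 1 = 31 ways to divide the 6 stops into two non-empty groups. For each, the best each vehicle can do is its own shortest tour through its group:
  {J} + {W, K, S, A, F}: 66 + 55 = 121
  {W} + {J, K, S, A, F}: 32 + 85 = 117
  {J, W} + {K, S, A, F}: 75 + 55 = 130
  {K} + {J, W, S, A, F}: 22 + 85 = 107
  {J, K} + {W, S, A, F}: 75 + 55 = 130
  {W, K} + {J, S, A, F}: 32 + 76 = 108
  … (31 splits in total)
  {A} + {J, W, K, S, F}: 14 + 85 = 99  ← best
Best: vehicle 1 Base → A → Base = 14; vehicle 2 Base → K → W → J → F → S → Base = 85; combined 99.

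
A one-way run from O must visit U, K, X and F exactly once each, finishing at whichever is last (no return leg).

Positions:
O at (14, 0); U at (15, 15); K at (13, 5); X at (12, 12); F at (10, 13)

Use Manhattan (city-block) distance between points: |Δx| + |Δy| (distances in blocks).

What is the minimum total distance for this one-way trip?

There are 4! = 24 possible orderings.
O→U→K→X→F: 16+12+8+3 = 39
O→U→K→F→X: 16+12+11+3 = 42
O→U→X→K→F: 16+6+8+11 = 41
O→U→X→F→K: 16+6+3+11 = 36
O→U→F→K→X: 16+7+11+8 = 42
O→U→F→X→K: 16+7+3+8 = 34
O→K→U→X→F: 6+12+6+3 = 27
O→K→U→F→X: 6+12+7+3 = 28
O→K→X→U→F: 6+8+6+7 = 27
O→K→X→F→U: 6+8+3+7 = 24
O→K→F→U→X: 6+11+7+6 = 30
O→K→F→X→U: 6+11+3+6 = 26
O→X→U→K→F: 14+6+12+11 = 43
O→X→U→F→K: 14+6+7+11 = 38
… (10 more)
The minimum is 24.
One shortest path: O → K → X → F → U.

Minimum one-way distance = 24 blocks.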